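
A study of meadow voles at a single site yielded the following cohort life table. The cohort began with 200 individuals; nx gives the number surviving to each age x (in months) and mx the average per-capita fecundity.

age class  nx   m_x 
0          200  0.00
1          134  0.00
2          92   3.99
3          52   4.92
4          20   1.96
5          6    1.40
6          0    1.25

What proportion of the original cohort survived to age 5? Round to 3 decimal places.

l_5 = n_5/n_0 = 6/200 = 0.03 → 0.030

0.030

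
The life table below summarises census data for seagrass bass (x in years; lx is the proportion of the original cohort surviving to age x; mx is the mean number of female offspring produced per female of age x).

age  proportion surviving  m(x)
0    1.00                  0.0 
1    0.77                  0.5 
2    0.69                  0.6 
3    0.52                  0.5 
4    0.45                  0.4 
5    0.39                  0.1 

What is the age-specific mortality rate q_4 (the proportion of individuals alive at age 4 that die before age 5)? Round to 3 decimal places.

q_4 = (l_4 − l_5) / l_4 = (0.45 − 0.39) / 0.45
     = 0.06 / 0.45 = 0.133333… → 0.133

0.133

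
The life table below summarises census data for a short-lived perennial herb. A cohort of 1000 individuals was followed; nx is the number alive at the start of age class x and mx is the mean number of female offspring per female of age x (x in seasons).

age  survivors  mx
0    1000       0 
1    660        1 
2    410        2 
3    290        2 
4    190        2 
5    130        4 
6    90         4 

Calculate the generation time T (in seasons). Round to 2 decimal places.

lx = nx/n0 = nx/1000: 1, 0.66, 0.41, 0.29, 0.19, 0.13, 0.09
lx·mx: 0, 0.66, 0.82, 0.58, 0.38, 0.52, 0.36 → R0 = 3.32
x·lx·mx: 0, 0.66, 1.64, 1.74, 1.52, 2.6, 2.16 → Σ = 10.32
T = 10.32 / 3.32 = 3.108434… → 3.11

3.11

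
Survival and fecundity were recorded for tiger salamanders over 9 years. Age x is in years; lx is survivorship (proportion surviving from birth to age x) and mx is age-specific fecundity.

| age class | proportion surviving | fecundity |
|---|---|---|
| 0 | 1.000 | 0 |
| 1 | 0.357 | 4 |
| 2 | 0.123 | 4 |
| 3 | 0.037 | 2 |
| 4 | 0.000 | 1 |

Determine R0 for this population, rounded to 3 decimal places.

lx·mx by age: 0, 1.428, 0.492, 0.074, 0
R0 = Σ lx·mx = 1.994 → 1.994

1.994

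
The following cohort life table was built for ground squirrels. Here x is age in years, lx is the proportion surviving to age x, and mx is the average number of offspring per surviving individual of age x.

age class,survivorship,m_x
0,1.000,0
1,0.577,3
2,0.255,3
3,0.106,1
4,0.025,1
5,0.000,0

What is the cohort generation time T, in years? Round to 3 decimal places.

lx·mx: 0, 1.731, 0.765, 0.106, 0.025, 0 → R0 = 2.627
x·lx·mx: 0, 1.731, 1.53, 0.318, 0.1, 0 → Σ = 3.679
T = 3.679 / 2.627 = 1.400457… → 1.400

1.400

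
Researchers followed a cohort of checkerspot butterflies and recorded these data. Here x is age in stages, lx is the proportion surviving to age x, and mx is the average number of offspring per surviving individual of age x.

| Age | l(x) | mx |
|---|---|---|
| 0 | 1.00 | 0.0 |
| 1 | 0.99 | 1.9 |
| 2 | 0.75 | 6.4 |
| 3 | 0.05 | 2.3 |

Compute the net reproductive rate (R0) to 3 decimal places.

6.796

lx·mx by age: 0, 1.881, 4.8, 0.115
R0 = Σ lx·mx = 6.796 → 6.796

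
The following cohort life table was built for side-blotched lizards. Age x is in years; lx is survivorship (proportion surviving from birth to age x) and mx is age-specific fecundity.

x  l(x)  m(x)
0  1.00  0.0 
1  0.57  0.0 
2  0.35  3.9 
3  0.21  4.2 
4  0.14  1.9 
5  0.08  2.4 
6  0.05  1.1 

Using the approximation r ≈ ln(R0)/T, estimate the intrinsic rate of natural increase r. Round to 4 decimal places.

0.3625

R0 = Σ lx·mx = 0 + 0 + 1.365 + 0.882 + 0.266 + 0.192 + 0.055 = 2.76
Σ x·lx·mx = 7.73; T = 7.73/2.76 = 2.80072…
r ≈ ln(R0)/T = ln(2.76)/2.80072… = 0.362489… → 0.3625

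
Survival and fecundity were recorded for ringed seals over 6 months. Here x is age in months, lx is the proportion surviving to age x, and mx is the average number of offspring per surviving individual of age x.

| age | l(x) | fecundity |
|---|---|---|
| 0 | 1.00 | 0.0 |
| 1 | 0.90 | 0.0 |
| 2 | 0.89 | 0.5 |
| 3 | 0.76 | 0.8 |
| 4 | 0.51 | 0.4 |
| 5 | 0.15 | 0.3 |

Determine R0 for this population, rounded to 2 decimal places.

lx·mx by age: 0, 0, 0.445, 0.608, 0.204, 0.045
R0 = Σ lx·mx = 1.302 → 1.30

1.30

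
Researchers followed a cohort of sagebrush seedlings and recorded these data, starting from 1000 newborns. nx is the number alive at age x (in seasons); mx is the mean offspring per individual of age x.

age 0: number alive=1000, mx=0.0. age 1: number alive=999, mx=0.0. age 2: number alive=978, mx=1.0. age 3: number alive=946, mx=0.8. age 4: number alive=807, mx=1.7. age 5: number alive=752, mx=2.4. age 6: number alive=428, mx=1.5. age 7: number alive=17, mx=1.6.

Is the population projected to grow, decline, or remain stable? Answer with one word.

growing

lx = nx/n0 = nx/1000: 1, 0.999, 0.978, 0.946, 0.807, 0.752, 0.428, 0.017
R0 = Σ lx·mx = 0 + 0 + 0.978 + 0.7568 + 1.3719 + 1.8048 + 0.642 + 0.0272 = 5.5807
R0 > 1, so the population is growing.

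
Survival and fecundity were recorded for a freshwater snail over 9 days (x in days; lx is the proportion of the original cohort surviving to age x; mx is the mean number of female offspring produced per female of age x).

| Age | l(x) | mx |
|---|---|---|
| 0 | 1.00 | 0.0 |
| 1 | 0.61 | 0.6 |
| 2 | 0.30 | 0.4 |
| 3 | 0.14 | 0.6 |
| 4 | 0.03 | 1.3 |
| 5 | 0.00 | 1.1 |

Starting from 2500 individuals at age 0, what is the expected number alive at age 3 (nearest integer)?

Expected survivors = N0 · l_3 = 2500 × 0.14 = 350 → 350

350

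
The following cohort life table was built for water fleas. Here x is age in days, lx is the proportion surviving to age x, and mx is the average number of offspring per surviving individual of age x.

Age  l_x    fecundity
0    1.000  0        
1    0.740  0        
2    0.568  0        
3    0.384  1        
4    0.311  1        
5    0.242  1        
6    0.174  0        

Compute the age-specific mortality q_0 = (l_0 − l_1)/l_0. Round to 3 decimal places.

0.260

q_0 = (l_0 − l_1) / l_0 = (1 − 0.74) / 1
     = 0.26 / 1 = 0.26 → 0.260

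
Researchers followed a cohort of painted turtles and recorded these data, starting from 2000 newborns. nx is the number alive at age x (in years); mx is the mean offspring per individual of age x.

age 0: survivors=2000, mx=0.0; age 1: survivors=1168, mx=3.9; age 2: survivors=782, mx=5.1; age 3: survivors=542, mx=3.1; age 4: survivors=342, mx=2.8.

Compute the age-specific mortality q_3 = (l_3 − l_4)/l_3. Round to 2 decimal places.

0.37

lx = nx/n0 = nx/2000: 1, 0.584, 0.391, 0.271, 0.171
q_3 = (l_3 − l_4) / l_3 = (0.271 − 0.171) / 0.271
     = 0.1 / 0.271 = 0.369004… → 0.37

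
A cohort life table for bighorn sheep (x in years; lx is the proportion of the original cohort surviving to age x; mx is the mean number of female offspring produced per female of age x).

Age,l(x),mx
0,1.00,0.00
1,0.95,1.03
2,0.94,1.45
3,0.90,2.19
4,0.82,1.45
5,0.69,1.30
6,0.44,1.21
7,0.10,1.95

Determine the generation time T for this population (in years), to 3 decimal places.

lx·mx: 0, 0.9785, 1.363, 1.971, 1.189, 0.897, 0.5324, 0.195 → R0 = 7.1259
x·lx·mx: 0, 0.9785, 2.726, 5.913, 4.756, 4.485, 3.1944, 1.365 → Σ = 23.4179
T = 23.4179 / 7.1259 = 3.286308… → 3.286

3.286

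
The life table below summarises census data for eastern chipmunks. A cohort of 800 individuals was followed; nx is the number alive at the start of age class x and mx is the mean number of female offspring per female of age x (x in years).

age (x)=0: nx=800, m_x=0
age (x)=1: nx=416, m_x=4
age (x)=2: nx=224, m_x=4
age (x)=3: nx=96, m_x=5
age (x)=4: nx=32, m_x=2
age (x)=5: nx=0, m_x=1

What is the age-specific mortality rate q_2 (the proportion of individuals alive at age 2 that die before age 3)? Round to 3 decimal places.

lx = nx/n0 = nx/800: 1, 0.52, 0.28, 0.12, 0.04, 0
q_2 = (l_2 − l_3) / l_2 = (0.28 − 0.12) / 0.28
     = 0.16 / 0.28 = 0.571429… → 0.571

0.571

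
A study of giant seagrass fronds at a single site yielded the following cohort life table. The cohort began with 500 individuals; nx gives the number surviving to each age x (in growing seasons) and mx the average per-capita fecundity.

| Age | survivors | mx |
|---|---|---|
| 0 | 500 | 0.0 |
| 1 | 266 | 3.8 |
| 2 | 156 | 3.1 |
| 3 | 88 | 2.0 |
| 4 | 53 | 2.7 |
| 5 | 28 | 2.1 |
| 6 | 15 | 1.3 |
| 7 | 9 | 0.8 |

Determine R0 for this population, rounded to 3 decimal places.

3.798

lx = nx/n0 = nx/500: 1, 0.532, 0.312, 0.176, 0.106, 0.056, 0.03, 0.018
lx·mx by age: 0, 2.0216, 0.9672, 0.352, 0.2862, 0.1176, 0.039, 0.0144
R0 = Σ lx·mx = 3.798 → 3.798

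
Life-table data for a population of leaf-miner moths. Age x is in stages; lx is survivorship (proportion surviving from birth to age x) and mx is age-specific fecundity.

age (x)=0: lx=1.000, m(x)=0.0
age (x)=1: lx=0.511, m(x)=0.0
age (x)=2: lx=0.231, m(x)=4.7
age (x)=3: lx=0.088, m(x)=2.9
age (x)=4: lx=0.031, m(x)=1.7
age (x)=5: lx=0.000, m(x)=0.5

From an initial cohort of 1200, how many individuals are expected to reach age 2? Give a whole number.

Expected survivors = N0 · l_2 = 1200 × 0.231 = 277.2 → 277

277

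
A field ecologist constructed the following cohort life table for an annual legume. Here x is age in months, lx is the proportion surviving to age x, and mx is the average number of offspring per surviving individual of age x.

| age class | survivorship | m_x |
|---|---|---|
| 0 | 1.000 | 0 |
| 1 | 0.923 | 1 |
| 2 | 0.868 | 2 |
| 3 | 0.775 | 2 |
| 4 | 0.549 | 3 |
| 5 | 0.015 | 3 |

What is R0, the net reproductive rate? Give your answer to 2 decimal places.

lx·mx by age: 0, 0.923, 1.736, 1.55, 1.647, 0.045
R0 = Σ lx·mx = 5.901 → 5.90

5.90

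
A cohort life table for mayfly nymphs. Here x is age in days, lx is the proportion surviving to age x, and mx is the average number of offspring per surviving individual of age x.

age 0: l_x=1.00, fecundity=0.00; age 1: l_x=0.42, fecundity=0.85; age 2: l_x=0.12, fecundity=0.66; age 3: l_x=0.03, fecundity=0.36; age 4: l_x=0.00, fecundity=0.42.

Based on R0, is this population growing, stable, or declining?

declining

R0 = Σ lx·mx = 0 + 0.357 + 0.0792 + 0.0108 + 0 = 0.447
R0 < 1, so the population is declining.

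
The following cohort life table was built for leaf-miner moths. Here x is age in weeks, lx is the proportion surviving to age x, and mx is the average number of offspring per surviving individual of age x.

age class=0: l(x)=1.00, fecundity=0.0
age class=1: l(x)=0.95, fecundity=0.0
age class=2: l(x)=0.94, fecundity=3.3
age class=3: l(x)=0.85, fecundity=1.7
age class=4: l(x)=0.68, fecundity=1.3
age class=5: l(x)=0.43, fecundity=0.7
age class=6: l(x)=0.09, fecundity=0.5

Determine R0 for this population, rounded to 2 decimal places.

5.78

lx·mx by age: 0, 0, 3.102, 1.445, 0.884, 0.301, 0.045
R0 = Σ lx·mx = 5.777 → 5.78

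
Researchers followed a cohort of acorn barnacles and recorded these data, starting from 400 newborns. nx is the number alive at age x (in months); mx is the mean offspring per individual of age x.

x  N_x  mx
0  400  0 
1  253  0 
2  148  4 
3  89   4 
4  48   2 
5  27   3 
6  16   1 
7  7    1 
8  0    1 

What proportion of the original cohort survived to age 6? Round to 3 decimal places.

0.040

l_6 = n_6/n_0 = 16/400 = 0.04 → 0.040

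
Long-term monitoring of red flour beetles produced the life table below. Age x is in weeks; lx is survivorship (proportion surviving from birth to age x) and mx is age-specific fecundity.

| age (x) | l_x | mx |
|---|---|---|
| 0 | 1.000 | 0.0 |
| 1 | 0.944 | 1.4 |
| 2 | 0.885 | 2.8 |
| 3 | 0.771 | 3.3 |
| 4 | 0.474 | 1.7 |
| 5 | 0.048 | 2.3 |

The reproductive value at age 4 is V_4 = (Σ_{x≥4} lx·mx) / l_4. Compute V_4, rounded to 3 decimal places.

1.933

lx·mx for x ≥ 4: 0.8058, 0.1104 → sum = 0.9162
V_4 = 0.9162 / l_4 = 0.9162 / 0.474 = 1.932911… → 1.933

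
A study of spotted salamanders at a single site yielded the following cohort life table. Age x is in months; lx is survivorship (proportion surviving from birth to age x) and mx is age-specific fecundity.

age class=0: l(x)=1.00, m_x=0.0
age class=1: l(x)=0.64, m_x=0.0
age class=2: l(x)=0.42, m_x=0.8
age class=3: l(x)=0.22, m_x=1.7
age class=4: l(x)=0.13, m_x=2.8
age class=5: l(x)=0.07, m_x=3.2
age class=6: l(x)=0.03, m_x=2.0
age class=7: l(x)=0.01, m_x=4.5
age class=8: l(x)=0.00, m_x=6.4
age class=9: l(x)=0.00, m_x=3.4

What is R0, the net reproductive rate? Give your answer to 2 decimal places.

lx·mx by age: 0, 0, 0.336, 0.374, 0.364, 0.224, 0.06, 0.045, 0, 0
R0 = Σ lx·mx = 1.403 → 1.40

1.40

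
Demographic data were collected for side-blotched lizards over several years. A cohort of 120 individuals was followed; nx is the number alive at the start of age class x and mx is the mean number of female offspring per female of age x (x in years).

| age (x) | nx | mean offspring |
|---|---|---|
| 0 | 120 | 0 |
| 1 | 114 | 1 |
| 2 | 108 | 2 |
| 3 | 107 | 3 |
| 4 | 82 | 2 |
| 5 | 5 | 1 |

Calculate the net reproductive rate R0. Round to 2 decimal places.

6.83

lx = nx/n0 = nx/120: 1, 0.95, 0.9, 0.89167…, 0.68333…, 0.04167…
lx·mx by age: 0, 0.95, 1.8, 2.675…, 1.366667…, 0.041667…
R0 = Σ lx·mx = 6.833333… → 6.83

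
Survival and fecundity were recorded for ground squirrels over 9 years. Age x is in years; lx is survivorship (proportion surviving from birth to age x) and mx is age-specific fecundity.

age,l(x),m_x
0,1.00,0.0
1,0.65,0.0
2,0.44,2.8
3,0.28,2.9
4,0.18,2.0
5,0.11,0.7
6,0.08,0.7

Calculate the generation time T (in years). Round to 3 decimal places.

lx·mx: 0, 0, 1.232, 0.812, 0.36, 0.077, 0.056 → R0 = 2.537
x·lx·mx: 0, 0, 2.464, 2.436, 1.44, 0.385, 0.336 → Σ = 7.061
T = 7.061 / 2.537 = 2.783209… → 2.783

2.783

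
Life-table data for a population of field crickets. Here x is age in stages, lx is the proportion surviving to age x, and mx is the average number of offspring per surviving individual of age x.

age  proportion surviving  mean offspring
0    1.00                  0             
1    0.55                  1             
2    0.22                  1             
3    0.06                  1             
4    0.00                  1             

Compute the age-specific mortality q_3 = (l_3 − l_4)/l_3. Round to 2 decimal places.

1.00

q_3 = (l_3 − l_4) / l_3 = (0.06 − 0) / 0.06
     = 0.06 / 0.06 = 1 → 1.00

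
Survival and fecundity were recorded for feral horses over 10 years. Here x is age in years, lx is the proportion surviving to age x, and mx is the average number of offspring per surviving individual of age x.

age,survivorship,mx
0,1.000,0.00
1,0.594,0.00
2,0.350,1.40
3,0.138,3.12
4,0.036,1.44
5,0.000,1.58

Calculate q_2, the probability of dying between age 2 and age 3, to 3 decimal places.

q_2 = (l_2 − l_3) / l_2 = (0.35 − 0.138) / 0.35
     = 0.212 / 0.35 = 0.605714… → 0.606

0.606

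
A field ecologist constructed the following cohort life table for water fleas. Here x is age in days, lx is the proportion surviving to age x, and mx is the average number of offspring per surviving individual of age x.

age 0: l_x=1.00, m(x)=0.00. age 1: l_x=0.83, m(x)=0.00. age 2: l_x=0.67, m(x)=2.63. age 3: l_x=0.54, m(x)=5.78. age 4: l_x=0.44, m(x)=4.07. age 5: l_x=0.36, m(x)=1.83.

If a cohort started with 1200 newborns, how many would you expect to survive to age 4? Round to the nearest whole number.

528

Expected survivors = N0 · l_4 = 1200 × 0.44 = 528 → 528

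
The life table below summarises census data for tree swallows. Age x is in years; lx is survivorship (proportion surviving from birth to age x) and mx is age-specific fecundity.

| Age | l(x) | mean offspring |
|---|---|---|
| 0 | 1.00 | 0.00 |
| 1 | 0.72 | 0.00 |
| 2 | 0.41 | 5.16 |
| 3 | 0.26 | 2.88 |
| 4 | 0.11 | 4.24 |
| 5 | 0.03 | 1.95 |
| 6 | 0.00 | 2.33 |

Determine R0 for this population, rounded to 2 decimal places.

3.39

lx·mx by age: 0, 0, 2.1156, 0.7488, 0.4664, 0.0585, 0
R0 = Σ lx·mx = 3.3893 → 3.39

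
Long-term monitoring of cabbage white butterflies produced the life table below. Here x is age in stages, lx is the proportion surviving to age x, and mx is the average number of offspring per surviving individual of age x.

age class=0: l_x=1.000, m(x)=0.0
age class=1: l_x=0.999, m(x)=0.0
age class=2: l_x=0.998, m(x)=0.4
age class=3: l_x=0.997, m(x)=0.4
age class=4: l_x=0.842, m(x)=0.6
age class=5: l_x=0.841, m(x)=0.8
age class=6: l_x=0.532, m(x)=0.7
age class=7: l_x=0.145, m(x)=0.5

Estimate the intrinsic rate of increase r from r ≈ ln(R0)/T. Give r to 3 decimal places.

R0 = Σ lx·mx = 0 + 0 + 0.3992 + 0.3988 + 0.5052 + 0.6728 + 0.3724 + 0.0725 = 2.4209
Σ x·lx·mx = 10.1215; T = 10.1215/2.4209 = 4.18088…
r ≈ ln(R0)/T = ln(2.4209)/4.18088… = 0.21147… → 0.211

0.211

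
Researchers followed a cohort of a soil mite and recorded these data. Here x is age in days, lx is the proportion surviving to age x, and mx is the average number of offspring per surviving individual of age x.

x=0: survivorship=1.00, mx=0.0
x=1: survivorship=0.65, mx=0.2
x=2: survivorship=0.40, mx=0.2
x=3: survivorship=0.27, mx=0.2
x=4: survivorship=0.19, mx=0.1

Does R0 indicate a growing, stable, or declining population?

declining

R0 = Σ lx·mx = 0 + 0.13 + 0.08 + 0.054 + 0.019 = 0.283
R0 < 1, so the population is declining.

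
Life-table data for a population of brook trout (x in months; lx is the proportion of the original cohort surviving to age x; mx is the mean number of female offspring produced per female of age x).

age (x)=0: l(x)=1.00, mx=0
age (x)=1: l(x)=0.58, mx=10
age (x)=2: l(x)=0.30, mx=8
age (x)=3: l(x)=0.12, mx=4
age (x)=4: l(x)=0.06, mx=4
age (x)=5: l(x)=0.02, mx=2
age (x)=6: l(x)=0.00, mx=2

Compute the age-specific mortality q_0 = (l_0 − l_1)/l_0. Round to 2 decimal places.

0.42

q_0 = (l_0 − l_1) / l_0 = (1 − 0.58) / 1
     = 0.42 / 1 = 0.42 → 0.42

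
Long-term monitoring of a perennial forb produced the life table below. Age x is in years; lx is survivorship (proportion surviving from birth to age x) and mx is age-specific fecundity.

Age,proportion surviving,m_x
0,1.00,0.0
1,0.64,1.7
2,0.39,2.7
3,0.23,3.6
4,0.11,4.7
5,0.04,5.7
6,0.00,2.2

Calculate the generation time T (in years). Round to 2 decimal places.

2.39

lx·mx: 0, 1.088, 1.053, 0.828, 0.517, 0.228, 0 → R0 = 3.714
x·lx·mx: 0, 1.088, 2.106, 2.484, 2.068, 1.14, 0 → Σ = 8.886
T = 8.886 / 3.714 = 2.392569… → 2.39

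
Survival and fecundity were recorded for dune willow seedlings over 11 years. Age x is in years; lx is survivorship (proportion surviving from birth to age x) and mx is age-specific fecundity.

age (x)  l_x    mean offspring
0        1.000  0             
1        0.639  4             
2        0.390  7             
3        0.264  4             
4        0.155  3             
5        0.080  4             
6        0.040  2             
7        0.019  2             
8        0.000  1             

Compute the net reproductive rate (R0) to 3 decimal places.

lx·mx by age: 0, 2.556, 2.73, 1.056, 0.465, 0.32, 0.08, 0.038, 0
R0 = Σ lx·mx = 7.245 → 7.245

7.245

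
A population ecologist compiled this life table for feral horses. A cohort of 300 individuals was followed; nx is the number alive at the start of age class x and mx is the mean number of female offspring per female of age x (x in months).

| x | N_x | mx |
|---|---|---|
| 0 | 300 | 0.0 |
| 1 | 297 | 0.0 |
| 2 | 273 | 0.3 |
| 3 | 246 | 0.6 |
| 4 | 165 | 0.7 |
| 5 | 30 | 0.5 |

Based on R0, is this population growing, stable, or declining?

growing

lx = nx/n0 = nx/300: 1, 0.99, 0.91, 0.82, 0.55, 0.1
R0 = Σ lx·mx = 0 + 0 + 0.273 + 0.492 + 0.385 + 0.05 = 1.2
R0 > 1, so the population is growing.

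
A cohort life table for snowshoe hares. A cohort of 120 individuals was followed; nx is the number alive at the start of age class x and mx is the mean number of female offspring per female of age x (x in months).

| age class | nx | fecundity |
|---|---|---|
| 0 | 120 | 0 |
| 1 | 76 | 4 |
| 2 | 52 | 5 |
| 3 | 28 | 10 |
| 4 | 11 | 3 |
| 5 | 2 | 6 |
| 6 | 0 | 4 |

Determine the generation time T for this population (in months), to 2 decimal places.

lx = nx/n0 = nx/120: 1, 0.63333…, 0.43333…, 0.23333…, 0.09167…, 0.01667…, 0
lx·mx: 0, 2.533333…, 2.166667…, 2.333333…, 0.275…, 0.1…, 0 → R0 = 7.408333…
x·lx·mx: 0, 2.533333…, 4.333333…, 7…, 1.1…, 0.5…, 0 → Σ = 15.466667…
T = 15.466667… / 7.408333… = 2.087739… → 2.09

2.09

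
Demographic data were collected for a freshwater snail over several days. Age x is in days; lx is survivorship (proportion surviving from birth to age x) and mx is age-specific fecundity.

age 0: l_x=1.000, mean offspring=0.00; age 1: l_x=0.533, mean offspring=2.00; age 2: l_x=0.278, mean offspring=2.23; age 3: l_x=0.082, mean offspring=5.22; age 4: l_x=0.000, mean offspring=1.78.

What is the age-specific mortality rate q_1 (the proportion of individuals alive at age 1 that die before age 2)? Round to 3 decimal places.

q_1 = (l_1 − l_2) / l_1 = (0.533 − 0.278) / 0.533
     = 0.255 / 0.533 = 0.478424… → 0.478

0.478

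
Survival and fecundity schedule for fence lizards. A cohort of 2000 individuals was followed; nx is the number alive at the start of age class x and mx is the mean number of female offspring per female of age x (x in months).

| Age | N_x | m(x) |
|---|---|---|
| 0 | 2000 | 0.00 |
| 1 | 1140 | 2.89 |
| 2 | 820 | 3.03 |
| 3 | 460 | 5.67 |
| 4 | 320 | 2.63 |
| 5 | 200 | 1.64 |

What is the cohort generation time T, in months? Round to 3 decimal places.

lx = nx/n0 = nx/2000: 1, 0.57, 0.41, 0.23, 0.16, 0.1
lx·mx: 0, 1.6473, 1.2423, 1.3041, 0.4208, 0.164 → R0 = 4.7785
x·lx·mx: 0, 1.6473, 2.4846, 3.9123, 1.6832, 0.82 → Σ = 10.5474
T = 10.5474 / 4.7785 = 2.207262… → 2.207

2.207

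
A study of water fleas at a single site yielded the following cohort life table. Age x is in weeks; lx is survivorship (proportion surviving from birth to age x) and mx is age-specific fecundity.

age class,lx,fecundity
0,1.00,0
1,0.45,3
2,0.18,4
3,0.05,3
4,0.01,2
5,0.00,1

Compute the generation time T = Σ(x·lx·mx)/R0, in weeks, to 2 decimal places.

lx·mx: 0, 1.35, 0.72, 0.15, 0.02, 0 → R0 = 2.24
x·lx·mx: 0, 1.35, 1.44, 0.45, 0.08, 0 → Σ = 3.32
T = 3.32 / 2.24 = 1.482143… → 1.48

1.48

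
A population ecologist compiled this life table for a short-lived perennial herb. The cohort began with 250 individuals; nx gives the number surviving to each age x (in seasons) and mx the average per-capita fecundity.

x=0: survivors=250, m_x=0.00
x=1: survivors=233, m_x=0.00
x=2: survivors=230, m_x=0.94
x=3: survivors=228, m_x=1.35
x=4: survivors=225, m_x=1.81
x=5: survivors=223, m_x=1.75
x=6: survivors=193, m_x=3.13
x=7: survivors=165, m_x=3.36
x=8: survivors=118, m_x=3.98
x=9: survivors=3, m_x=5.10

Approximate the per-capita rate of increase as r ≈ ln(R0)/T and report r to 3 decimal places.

lx = nx/n0 = nx/250: 1, 0.932, 0.92, 0.912, 0.9, 0.892, 0.772, 0.66, 0.472, 0.012
R0 = Σ lx·mx = 0 + 0 + 0.8648 + 1.2312 + 1.629 + 1.561 + 2.41636 + 2.2176 + 1.87856 + 0.0612 = 11.85972
Σ x·lx·mx = 65.34484; T = 65.34484/11.85972 = 5.50981…
r ≈ ln(R0)/T = ln(11.85972)/5.50981… = 0.44886… → 0.449

0.449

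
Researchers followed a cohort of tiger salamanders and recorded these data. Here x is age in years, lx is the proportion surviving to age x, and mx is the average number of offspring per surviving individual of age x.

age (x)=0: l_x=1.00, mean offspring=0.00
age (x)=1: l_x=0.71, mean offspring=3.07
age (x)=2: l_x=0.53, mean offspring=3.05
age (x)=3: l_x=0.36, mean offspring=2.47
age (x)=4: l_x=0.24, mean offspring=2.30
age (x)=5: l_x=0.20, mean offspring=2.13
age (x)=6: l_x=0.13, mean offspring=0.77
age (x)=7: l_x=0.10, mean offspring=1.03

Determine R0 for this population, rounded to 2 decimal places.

lx·mx by age: 0, 2.1797, 1.6165, 0.8892, 0.552, 0.426, 0.1001, 0.103
R0 = Σ lx·mx = 5.8665 → 5.87

5.87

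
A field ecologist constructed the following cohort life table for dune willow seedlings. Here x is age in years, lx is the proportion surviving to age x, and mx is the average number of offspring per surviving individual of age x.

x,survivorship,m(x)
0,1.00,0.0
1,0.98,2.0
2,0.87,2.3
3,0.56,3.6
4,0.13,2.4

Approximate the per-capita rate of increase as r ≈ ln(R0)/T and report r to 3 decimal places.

R0 = Σ lx·mx = 0 + 1.96 + 2.001 + 2.016 + 0.312 = 6.289
Σ x·lx·mx = 13.258; T = 13.258/6.289 = 2.10813…
r ≈ ln(R0)/T = ln(6.289)/2.10813… = 0.87225… → 0.872

0.872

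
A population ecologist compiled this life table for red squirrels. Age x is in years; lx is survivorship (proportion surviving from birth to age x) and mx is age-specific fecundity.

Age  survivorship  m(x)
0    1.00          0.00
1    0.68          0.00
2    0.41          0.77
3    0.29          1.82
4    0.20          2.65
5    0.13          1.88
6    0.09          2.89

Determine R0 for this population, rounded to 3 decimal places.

1.878

lx·mx by age: 0, 0, 0.3157, 0.5278, 0.53, 0.2444, 0.2601
R0 = Σ lx·mx = 1.878 → 1.878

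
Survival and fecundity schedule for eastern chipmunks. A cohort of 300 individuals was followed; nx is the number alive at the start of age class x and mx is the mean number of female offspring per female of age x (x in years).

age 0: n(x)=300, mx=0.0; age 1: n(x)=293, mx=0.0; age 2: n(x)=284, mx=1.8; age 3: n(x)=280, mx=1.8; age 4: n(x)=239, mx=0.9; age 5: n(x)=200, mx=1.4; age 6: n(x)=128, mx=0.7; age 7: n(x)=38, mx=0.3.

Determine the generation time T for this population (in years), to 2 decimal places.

3.36

lx = nx/n0 = nx/300: 1, 0.97667…, 0.94667…, 0.93333…, 0.79667…, 0.66667…, 0.42667…, 0.12667…
lx·mx: 0, 0, 1.704…, 1.68…, 0.717…, 0.933333…, 0.298667…, 0.038… → R0 = 5.371…
x·lx·mx: 0, 0, 3.408…, 5.04…, 2.868…, 4.666667…, 1.792…, 0.266… → Σ = 18.040667…
T = 18.040667… / 5.371… = 3.358903… → 3.36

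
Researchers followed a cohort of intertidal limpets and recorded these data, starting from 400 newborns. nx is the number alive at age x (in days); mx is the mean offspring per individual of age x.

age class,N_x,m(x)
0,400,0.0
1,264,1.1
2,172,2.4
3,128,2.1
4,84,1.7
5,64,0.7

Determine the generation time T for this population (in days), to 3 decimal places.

lx = nx/n0 = nx/400: 1, 0.66, 0.43, 0.32, 0.21, 0.16
lx·mx: 0, 0.726, 1.032, 0.672, 0.357, 0.112 → R0 = 2.899
x·lx·mx: 0, 0.726, 2.064, 2.016, 1.428, 0.56 → Σ = 6.794
T = 6.794 / 2.899 = 2.343567… → 2.344

2.344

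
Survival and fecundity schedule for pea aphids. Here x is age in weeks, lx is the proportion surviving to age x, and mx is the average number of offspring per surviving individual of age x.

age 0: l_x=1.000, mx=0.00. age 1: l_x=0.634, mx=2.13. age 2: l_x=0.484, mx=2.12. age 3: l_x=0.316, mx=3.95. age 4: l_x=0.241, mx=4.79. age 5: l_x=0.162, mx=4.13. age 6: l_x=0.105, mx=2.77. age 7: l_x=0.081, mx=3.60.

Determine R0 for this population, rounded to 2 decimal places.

lx·mx by age: 0, 1.35042, 1.02608, 1.2482, 1.15439, 0.66906, 0.29085, 0.2916
R0 = Σ lx·mx = 6.0306 → 6.03

6.03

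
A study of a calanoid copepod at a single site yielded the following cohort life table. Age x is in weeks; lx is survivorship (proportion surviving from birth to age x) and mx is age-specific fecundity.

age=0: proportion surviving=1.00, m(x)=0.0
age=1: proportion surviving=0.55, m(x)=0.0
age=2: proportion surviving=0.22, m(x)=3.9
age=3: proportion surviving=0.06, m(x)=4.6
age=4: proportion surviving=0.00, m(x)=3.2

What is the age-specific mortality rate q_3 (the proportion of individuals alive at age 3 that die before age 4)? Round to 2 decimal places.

q_3 = (l_3 − l_4) / l_3 = (0.06 − 0) / 0.06
     = 0.06 / 0.06 = 1 → 1.00

1.00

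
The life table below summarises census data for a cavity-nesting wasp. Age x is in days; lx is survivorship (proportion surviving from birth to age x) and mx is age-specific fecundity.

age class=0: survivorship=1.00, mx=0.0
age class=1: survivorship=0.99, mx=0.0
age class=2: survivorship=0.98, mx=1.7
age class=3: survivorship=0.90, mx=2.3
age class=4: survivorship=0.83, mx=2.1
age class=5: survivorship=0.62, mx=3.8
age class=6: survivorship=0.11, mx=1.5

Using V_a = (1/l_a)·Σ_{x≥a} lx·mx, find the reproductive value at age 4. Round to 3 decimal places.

lx·mx for x ≥ 4: 1.743, 2.356, 0.165 → sum = 4.264
V_4 = 4.264 / l_4 = 4.264 / 0.83 = 5.137349… → 5.137

5.137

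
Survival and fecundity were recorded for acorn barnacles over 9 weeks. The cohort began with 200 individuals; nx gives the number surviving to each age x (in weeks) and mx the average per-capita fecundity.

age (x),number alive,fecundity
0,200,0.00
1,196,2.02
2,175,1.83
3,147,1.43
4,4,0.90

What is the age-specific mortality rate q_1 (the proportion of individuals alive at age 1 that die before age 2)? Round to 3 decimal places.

0.107

lx = nx/n0 = nx/200: 1, 0.98, 0.875, 0.735, 0.02
q_1 = (l_1 − l_2) / l_1 = (0.98 − 0.875) / 0.98
     = 0.105 / 0.98 = 0.107143… → 0.107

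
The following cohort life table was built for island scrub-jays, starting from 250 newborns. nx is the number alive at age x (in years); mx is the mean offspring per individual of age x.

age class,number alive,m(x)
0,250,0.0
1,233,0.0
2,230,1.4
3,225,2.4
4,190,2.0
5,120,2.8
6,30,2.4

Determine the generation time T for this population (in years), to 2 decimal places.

3.57

lx = nx/n0 = nx/250: 1, 0.932, 0.92, 0.9, 0.76, 0.48, 0.12
lx·mx: 0, 0, 1.288, 2.16, 1.52, 1.344, 0.288 → R0 = 6.6
x·lx·mx: 0, 0, 2.576, 6.48, 6.08, 6.72, 1.728 → Σ = 23.584
T = 23.584 / 6.6 = 3.573333… → 3.57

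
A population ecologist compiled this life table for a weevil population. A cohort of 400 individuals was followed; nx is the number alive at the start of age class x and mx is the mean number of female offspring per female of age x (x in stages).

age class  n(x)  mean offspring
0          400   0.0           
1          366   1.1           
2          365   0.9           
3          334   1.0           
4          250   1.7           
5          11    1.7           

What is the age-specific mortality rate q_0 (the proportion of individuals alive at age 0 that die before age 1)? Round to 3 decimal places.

lx = nx/n0 = nx/400: 1, 0.915, 0.9125, 0.835, 0.625, 0.0275
q_0 = (l_0 − l_1) / l_0 = (1 − 0.915) / 1
     = 0.085 / 1 = 0.085 → 0.085

0.085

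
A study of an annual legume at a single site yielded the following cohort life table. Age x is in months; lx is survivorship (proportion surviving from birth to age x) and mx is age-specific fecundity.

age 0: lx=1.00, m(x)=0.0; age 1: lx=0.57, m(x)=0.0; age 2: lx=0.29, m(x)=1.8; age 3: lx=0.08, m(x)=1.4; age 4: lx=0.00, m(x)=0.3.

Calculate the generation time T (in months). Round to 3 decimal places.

lx·mx: 0, 0, 0.522, 0.112, 0 → R0 = 0.634
x·lx·mx: 0, 0, 1.044, 0.336, 0 → Σ = 1.38
T = 1.38 / 0.634 = 2.176656… → 2.177

2.177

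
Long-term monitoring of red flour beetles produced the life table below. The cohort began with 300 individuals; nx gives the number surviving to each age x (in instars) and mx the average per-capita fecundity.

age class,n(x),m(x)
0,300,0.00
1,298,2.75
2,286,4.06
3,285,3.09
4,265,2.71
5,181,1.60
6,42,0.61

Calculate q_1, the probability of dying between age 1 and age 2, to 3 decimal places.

lx = nx/n0 = nx/300: 1, 0.99333…, 0.95333…, 0.95, 0.88333…, 0.60333…, 0.14
q_1 = (l_1 − l_2) / l_1 = (0.993333… − 0.953333…) / 0.993333…
     = 0.04… / 0.993333… = 0.040268… → 0.040

0.040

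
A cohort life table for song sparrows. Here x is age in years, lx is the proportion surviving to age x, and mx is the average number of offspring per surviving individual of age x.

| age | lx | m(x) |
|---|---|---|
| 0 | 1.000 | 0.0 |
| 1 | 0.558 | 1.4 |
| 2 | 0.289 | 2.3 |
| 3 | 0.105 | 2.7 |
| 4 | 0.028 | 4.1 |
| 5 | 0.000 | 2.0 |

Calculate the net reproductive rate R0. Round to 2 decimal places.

lx·mx by age: 0, 0.7812, 0.6647, 0.2835, 0.1148, 0
R0 = Σ lx·mx = 1.8442 → 1.84

1.84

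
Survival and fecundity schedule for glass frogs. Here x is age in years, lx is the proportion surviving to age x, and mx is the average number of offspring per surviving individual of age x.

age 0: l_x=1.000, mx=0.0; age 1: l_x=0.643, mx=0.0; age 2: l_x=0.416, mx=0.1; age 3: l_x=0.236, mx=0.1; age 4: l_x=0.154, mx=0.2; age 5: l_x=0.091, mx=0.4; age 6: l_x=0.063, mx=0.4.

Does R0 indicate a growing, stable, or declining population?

declining

R0 = Σ lx·mx = 0 + 0 + 0.0416 + 0.0236 + 0.0308 + 0.0364 + 0.0252 = 0.1576
R0 < 1, so the population is declining.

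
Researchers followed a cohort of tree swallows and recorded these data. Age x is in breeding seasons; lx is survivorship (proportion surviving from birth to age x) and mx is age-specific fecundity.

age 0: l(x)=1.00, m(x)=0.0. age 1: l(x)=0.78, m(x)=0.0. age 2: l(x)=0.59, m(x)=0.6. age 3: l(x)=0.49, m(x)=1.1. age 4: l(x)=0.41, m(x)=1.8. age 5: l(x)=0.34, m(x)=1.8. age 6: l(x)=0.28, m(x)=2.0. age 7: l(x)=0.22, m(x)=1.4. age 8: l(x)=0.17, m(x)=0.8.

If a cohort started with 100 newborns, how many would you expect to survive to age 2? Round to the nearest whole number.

Expected survivors = N0 · l_2 = 100 × 0.59 = 59 → 59

59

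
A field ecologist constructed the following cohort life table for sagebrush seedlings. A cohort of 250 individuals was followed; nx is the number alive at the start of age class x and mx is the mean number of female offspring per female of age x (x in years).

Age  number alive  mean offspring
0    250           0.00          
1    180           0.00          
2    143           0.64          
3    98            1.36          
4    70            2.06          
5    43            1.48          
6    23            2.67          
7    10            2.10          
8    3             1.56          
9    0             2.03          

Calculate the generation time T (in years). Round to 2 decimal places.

lx = nx/n0 = nx/250: 1, 0.72, 0.572, 0.392, 0.28, 0.172, 0.092, 0.04, 0.012, 0
lx·mx: 0, 0, 0.36608, 0.53312, 0.5768, 0.25456, 0.24564, 0.084, 0.01872, 0 → R0 = 2.07892
x·lx·mx: 0, 0, 0.73216, 1.59936, 2.3072, 1.2728, 1.47384, 0.588, 0.14976, 0 → Σ = 8.12312
T = 8.12312 / 2.07892 = 3.907375… → 3.91

3.91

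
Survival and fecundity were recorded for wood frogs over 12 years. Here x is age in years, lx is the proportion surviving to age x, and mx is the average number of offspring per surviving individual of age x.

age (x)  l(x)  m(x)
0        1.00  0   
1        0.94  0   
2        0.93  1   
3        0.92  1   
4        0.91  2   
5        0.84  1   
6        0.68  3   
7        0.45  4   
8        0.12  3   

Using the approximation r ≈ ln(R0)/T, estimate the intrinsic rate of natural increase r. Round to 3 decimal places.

R0 = Σ lx·mx = 0 + 0 + 0.93 + 0.92 + 1.82 + 0.84 + 2.04 + 1.8 + 0.36 = 8.71
Σ x·lx·mx = 43.82; T = 43.82/8.71 = 5.031…
r ≈ ln(R0)/T = ln(8.71)/5.031… = 0.43023… → 0.430

0.430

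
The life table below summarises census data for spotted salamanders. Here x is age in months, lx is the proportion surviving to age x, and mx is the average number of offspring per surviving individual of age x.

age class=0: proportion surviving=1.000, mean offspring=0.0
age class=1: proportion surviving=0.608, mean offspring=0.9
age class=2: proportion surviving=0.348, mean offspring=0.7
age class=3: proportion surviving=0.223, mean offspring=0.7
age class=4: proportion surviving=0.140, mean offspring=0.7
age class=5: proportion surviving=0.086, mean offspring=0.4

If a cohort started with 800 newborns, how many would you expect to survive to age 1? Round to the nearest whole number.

Expected survivors = N0 · l_1 = 800 × 0.608 = 486.4 → 486

486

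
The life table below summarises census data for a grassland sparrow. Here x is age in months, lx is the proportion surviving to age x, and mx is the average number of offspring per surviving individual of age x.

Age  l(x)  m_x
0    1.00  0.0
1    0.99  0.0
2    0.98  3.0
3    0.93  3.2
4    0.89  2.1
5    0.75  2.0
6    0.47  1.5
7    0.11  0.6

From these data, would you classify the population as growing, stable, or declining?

growing

R0 = Σ lx·mx = 0 + 0 + 2.94 + 2.976 + 1.869 + 1.5 + 0.705 + 0.066 = 10.056
R0 > 1, so the population is growing.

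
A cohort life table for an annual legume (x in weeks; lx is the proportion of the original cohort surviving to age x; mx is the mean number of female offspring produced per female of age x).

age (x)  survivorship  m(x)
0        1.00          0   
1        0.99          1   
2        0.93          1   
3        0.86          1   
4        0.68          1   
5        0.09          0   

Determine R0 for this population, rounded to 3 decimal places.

lx·mx by age: 0, 0.99, 0.93, 0.86, 0.68, 0
R0 = Σ lx·mx = 3.46 → 3.460

3.460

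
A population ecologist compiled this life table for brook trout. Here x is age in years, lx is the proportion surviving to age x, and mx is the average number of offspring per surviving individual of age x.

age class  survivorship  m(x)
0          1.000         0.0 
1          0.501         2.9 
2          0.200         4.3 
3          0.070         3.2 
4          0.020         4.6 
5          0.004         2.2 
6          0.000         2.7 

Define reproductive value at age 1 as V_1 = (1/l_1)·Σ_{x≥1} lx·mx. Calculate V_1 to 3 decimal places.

lx·mx for x ≥ 1: 1.4529, 0.86, 0.224, 0.092, 0.0088, 0 → sum = 2.6377
V_1 = 2.6377 / l_1 = 2.6377 / 0.501 = 5.26487… → 5.265

5.265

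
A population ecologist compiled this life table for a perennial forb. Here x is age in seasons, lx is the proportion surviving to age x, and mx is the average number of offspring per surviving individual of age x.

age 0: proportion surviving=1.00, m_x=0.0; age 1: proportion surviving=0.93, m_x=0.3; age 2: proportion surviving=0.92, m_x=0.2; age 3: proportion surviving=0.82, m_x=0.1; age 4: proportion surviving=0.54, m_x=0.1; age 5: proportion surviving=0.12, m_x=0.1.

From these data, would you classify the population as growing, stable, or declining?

R0 = Σ lx·mx = 0 + 0.279 + 0.184 + 0.082 + 0.054 + 0.012 = 0.611
R0 < 1, so the population is declining.

declining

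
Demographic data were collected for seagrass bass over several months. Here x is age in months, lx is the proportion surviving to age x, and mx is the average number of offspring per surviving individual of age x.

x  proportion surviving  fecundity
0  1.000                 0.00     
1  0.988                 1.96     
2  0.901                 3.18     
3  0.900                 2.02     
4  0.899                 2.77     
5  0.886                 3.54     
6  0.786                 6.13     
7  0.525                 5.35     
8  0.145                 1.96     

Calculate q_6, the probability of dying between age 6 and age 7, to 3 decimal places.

0.332

q_6 = (l_6 − l_7) / l_6 = (0.786 − 0.525) / 0.786
     = 0.261 / 0.786 = 0.332061… → 0.332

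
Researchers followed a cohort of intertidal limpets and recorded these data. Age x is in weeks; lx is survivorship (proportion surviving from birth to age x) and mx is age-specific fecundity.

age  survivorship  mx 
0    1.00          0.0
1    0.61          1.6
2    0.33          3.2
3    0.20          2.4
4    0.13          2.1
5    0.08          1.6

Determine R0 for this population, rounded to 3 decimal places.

2.913

lx·mx by age: 0, 0.976, 1.056, 0.48, 0.273, 0.128
R0 = Σ lx·mx = 2.913 → 2.913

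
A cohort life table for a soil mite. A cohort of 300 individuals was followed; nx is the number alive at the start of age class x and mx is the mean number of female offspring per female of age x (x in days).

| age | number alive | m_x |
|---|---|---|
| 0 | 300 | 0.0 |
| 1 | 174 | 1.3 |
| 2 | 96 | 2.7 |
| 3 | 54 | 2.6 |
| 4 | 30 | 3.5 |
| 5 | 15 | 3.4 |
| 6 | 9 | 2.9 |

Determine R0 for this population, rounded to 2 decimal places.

lx = nx/n0 = nx/300: 1, 0.58, 0.32, 0.18, 0.1, 0.05, 0.03
lx·mx by age: 0, 0.754, 0.864, 0.468, 0.35, 0.17, 0.087
R0 = Σ lx·mx = 2.693 → 2.69

2.69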